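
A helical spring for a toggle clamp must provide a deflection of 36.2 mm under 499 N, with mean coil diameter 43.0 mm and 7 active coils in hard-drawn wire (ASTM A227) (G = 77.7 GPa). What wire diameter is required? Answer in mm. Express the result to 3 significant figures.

5.30 mm

Required rate k = F/δ = 499/36.2 = 13.785 N/mm
d = (8D³N_a·k / G)^(1/4) = (8·43.0³·7·13.785 / (77.7×10³))^0.25
  = (789.89)^0.25 = 5.3014 mm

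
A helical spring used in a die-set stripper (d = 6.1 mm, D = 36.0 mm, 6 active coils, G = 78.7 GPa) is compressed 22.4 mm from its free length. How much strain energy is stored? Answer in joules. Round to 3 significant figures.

12.2 J

k = Gd⁴/(8D³N_a) = (78.7×10³)(6.1⁴)/(8·36.0³·6) = 48.657 N/mm
U = ½kδ² = 0.5 × 48.657 × 22.4² = 12207 N·mm = 12.207 J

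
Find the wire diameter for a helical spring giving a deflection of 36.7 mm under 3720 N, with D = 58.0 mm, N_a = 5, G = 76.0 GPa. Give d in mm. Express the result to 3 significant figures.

Required rate k = F/δ = 3720/36.7 = 101.36 N/mm
d = (8D³N_a·k / G)^(1/4) = (8·58.0³·5·101.36 / (76.0×10³))^0.25
  = (10409)^0.25 = 10.1007 mm

10.1 mm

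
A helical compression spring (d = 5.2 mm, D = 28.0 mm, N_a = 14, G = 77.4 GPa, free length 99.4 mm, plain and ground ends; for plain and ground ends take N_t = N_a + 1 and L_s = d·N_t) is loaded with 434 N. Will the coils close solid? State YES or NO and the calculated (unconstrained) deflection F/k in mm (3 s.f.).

NO, δ = 18.9 mm

k = Gd⁴/(8D³N_a) = (77.4×10³)(5.2⁴)/(8·28.0³·14) = 23.018 N/mm
N_t = 15; L_s = 5.2·15 = 78 mm; δ_solid = L₀ − L_s = 99.4 − 78 = 21.4 mm
δ = F/k = 434/23.018 = 18.855 mm
δ < δ_solid → spring does not go solid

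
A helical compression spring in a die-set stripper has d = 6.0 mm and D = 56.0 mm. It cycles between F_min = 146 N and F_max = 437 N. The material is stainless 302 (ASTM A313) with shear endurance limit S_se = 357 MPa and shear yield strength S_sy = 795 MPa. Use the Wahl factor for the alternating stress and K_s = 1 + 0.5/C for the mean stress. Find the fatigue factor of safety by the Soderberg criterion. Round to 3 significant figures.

C = D/d = 56.0/6.0 = 9.3333; K_W = (4C−1)/(4C−4)+0.615/C = 1.1559; K_s = 1+0.5/C = 1.0536
F_a = (F_max−F_min)/2 = 145.5 N; F_m = (F_max+F_min)/2 = 291.5 N
τ_a = K_W·8F_aD/(πd³) = 1.1559 × 96.059 = 111.03 MPa
τ_m = K_s·8F_mD/(πd³) = 1.0536 × 192.45 = 202.76 MPa
Soderberg: 1/n_f = τ_a/S_se + τ_m/S_sy = 111.03/357 + 202.76/795 = 0.31102 + 0.25504 = 0.56606
n_f = 1/0.56606 = 1.767

1.77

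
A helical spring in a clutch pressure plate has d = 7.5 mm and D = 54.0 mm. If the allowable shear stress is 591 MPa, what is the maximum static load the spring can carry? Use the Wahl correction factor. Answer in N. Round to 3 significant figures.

C = D/d = 54.0/7.5 = 7.2000
K_W = (4C−1)/(4C−4) + 0.615/C = 27.800/24.800 + 0.0854 = 1.2064
τ_max = K·8FD/(πd³) → F_max = τ_allow·πd³/(8DK)
F_max = 591·π·7.5³/(8·54.0·1.2064) = 7.8329e+05/521.16 = 1503 N

1500 N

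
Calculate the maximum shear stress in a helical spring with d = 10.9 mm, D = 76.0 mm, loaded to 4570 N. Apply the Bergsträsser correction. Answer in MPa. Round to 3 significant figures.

820 MPa

Spring index C = D/d = 76.0/10.9 = 6.9725
K_B = (4C+2)/(4C−3) = 29.890/24.890 = 1.2009
τ₀ = 8FD/(πd³) = 8·4570·76.0/(π·10.9³) = 2.77856e+06/4068.5 = 682.95 MPa
τ_max = K·τ₀ = 1.2009 × 682.95 = 820.15 MPa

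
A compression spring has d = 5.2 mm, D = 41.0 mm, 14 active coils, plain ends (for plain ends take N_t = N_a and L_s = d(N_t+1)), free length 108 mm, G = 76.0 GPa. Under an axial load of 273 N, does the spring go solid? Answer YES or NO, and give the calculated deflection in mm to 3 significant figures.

k = Gd⁴/(8D³N_a) = (76.0×10³)(5.2⁴)/(8·41.0³·14) = 7.1988 N/mm
N_t = 14; L_s = 5.2·15 = 78 mm; δ_solid = L₀ − L_s = 108 − 78 = 30 mm
δ = F/k = 273/7.1988 = 37.923 mm
δ ≥ δ_solid → spring goes solid

YES, δ = 37.9 mm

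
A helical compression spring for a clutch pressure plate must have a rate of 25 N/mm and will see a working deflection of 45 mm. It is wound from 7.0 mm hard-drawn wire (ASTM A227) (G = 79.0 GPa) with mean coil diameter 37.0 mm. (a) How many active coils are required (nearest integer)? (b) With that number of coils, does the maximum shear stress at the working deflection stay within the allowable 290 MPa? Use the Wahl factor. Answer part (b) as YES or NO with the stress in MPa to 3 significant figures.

N_a = Gd⁴/(8D³k) = (79.0×10³)(7.0⁴)/(8·37.0³·25) = 18.72 → N_a = 19
Actual rate k = Gd⁴/(8D³·19) = 24.636 N/mm
Working load F = kδ = 24.636·45 = 1108.6 N
C = 37.0/7.0 = 5.2857; K_W = (4C−1)/(4C−4)+0.615/C = 1.2914
τ_max = K_W·8FD/(πd³) = 1.2914·304.53 = 393.26 MPa
τ_max > 290 MPa → exceeds allowable

(a) 19 coils; (b) NO, τ_max = 393 MPa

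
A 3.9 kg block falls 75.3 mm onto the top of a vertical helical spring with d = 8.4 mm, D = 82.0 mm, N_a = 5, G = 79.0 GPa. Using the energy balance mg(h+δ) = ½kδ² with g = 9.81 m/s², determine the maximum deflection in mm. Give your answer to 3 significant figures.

20.2 mm

k = Gd⁴/(8D³N_a) = (79.0×10³)(8.4⁴)/(8·82.0³·5) = 17.834 N/mm
W = mg = 3.9 × 9.81 = 38.259 N
½kδ² − Wδ − Wh = 0 → δ = (W + √(W² + 2kWh))/k
δ = (38.259 + √(1463.8 + 102755))/17.834 = (38.259 + 322.83)/17.834 = 20.247 mm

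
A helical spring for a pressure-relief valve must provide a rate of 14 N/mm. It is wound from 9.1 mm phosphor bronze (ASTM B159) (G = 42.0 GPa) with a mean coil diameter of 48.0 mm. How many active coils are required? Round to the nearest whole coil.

23

N_a = Gd⁴/(8D³k) = (42.0×10³ × 9.1⁴)/(8 × 48.0³ × 14)
    = 2.88015e+08 / 1.23863e+07 = 23.25 → 23 coils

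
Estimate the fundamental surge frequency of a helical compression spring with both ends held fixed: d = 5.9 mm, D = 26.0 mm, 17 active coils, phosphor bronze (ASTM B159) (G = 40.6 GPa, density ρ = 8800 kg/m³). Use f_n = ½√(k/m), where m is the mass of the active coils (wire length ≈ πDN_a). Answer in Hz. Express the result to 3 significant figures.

k = Gd⁴/(8D³N_a) = (40.6×10³)(5.9⁴)/(8·26.0³·17) = 20.581 N/mm = 20581 N/m
Wire length L = πDN_a = π·26.0·17 = 1388.6 mm
m = ρ·(πd²/4)·L = 8800 × 27.34×10⁻⁶ m² × 1.3886 m = 0.33408 kg
f_n = ½√(k/m) = 0.5·√(20581/0.33408) = 0.5·√(61606) = 124.1 Hz

124 Hz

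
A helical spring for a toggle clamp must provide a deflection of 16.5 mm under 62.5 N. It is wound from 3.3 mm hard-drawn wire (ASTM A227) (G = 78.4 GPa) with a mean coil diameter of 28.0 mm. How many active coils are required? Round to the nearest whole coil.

14

Required rate k = F/δ = 62.5/16.5 = 3.7879 N/mm
N_a = Gd⁴/(8D³k) = (78.4×10³ × 3.3⁴)/(8 × 28.0³ × 3.7879)
    = 9.29762e+06 / 665212 = 13.98 → 14 coils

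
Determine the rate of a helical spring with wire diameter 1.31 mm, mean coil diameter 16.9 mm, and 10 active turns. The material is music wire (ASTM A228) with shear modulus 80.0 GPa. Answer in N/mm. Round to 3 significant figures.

0.610 N/mm

k = Gd⁴/(8D³N_a) = (80.0×10³ × 1.31⁴) / (8 × 16.9³ × 10)
  = 235600 / 386145 = 0.61013 N/mm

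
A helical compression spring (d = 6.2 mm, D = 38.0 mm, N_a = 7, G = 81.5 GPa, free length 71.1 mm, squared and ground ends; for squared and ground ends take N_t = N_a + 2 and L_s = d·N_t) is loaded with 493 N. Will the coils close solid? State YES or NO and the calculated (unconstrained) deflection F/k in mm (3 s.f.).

NO, δ = 12.6 mm

k = Gd⁴/(8D³N_a) = (81.5×10³)(6.2⁴)/(8·38.0³·7) = 39.191 N/mm
N_t = 9; L_s = 6.2·9 = 55.8 mm; δ_solid = L₀ − L_s = 71.1 − 55.8 = 15.3 mm
δ = F/k = 493/39.191 = 12.579 mm
δ < δ_solid → spring does not go solid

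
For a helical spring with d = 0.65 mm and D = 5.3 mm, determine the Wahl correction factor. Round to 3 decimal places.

C = D/d = 5.3/0.65 = 8.1538
K_W = (4C−1)/(4C−4) + 0.615/C = 31.615/28.615 + 0.0754 = 1.1803

1.180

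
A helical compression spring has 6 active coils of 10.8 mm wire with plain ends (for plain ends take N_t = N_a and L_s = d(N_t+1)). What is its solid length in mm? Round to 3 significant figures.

plain ends: N_t = N_a = 6
L_s = d·(N_t+1) = 10.8 × 7 = 75.6 mm

75.6 mm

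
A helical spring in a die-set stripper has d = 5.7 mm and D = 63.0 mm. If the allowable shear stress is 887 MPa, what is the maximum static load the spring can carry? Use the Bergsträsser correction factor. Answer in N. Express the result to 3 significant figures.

C = D/d = 63.0/5.7 = 11.0526
K_B = (4C+2)/(4C−3) = 46.211/41.211 = 1.1213
τ_max = K·8FD/(πd³) → F_max = τ_allow·πd³/(8DK)
F_max = 887·π·5.7³/(8·63.0·1.1213) = 5.1606e+05/565.15 = 913.13 N

913 N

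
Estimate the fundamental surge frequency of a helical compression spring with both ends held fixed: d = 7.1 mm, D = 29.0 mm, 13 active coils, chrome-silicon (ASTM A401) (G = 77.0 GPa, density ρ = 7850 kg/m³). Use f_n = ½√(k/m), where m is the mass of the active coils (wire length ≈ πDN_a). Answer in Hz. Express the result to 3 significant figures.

k = Gd⁴/(8D³N_a) = (77.0×10³)(7.1⁴)/(8·29.0³·13) = 77.143 N/mm = 77143 N/m
Wire length L = πDN_a = π·29.0·13 = 1184.4 mm
m = ρ·(πd²/4)·L = 7850 × 39.592×10⁻⁶ m² × 1.1844 m = 0.3681 kg
f_n = ½√(k/m) = 0.5·√(77143/0.3681) = 0.5·√(2.0957e+05) = 228.89 Hz

229 Hz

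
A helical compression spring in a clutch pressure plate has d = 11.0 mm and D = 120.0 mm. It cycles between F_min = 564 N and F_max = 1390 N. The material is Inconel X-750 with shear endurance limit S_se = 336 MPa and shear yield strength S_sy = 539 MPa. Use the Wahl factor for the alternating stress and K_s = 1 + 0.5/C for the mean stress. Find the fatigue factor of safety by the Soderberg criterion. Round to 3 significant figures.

1.33

C = D/d = 120.0/11.0 = 10.9091; K_W = (4C−1)/(4C−4)+0.615/C = 1.1321; K_s = 1+0.5/C = 1.0458
F_a = (F_max−F_min)/2 = 413 N; F_m = (F_max+F_min)/2 = 977 N
τ_a = K_W·8F_aD/(πd³) = 1.1321 × 94.819 = 107.34 MPa
τ_m = K_s·8F_mD/(πd³) = 1.0458 × 224.3 = 234.59 MPa
Soderberg: 1/n_f = τ_a/S_se + τ_m/S_sy = 107.34/336 + 234.59/539 = 0.31947 + 0.43522 = 0.75469
n_f = 1/0.75469 = 1.325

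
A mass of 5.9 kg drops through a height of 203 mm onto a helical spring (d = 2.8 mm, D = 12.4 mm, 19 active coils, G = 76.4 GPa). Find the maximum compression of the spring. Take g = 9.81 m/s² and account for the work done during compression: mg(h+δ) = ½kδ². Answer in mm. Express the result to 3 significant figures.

k = Gd⁴/(8D³N_a) = (76.4×10³)(2.8⁴)/(8·12.4³·19) = 16.204 N/mm
W = mg = 5.9 × 9.81 = 57.879 N
½kδ² − Wδ − Wh = 0 → δ = (W + √(W² + 2kWh))/k
δ = (57.879 + √(3350 + 380771))/16.204 = (57.879 + 619.77)/16.204 = 41.821 mm

41.8 mm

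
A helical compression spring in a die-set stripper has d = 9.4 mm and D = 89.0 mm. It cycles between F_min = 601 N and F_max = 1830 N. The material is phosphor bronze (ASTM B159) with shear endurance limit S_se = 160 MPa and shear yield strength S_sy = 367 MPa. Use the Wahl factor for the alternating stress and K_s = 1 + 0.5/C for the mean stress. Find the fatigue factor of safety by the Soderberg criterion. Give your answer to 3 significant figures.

C = D/d = 89.0/9.4 = 9.4681; K_W = (4C−1)/(4C−4)+0.615/C = 1.1535; K_s = 1+0.5/C = 1.0528
F_a = (F_max−F_min)/2 = 614.5 N; F_m = (F_max+F_min)/2 = 1215.5 N
τ_a = K_W·8F_aD/(πd³) = 1.1535 × 167.68 = 193.42 MPa
τ_m = K_s·8F_mD/(πd³) = 1.0528 × 331.67 = 349.18 MPa
Soderberg: 1/n_f = τ_a/S_se + τ_m/S_sy = 193.42/160 + 349.18/367 = 1.20886 + 0.95145 = 2.1603
n_f = 1/2.1603 = 0.4629

0.463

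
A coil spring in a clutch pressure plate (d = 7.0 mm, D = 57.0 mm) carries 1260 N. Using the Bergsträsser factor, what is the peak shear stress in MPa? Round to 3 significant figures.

623 MPa

Spring index C = D/d = 57.0/7.0 = 8.1429
K_B = (4C+2)/(4C−3) = 34.571/29.571 = 1.1691
τ₀ = 8FD/(πd³) = 8·1260·57.0/(π·7.0³) = 574560/1077.6 = 533.2 MPa
τ_max = K·τ₀ = 1.1691 × 533.2 = 623.36 MPa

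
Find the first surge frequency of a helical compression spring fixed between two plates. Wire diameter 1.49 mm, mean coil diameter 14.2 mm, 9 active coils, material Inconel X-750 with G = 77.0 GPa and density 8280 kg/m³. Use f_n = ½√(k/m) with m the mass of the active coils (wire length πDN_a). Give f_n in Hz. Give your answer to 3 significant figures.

282 Hz

k = Gd⁴/(8D³N_a) = (77.0×10³)(1.49⁴)/(8·14.2³·9) = 1.8409 N/mm = 1840.9 N/m
Wire length L = πDN_a = π·14.2·9 = 401.5 mm
m = ρ·(πd²/4)·L = 8280 × 1.7437×10⁻⁶ m² × 0.4015 m = 0.0057966 kg
f_n = ½√(k/m) = 0.5·√(1840.9/0.0057966) = 0.5·√(3.1759e+05) = 281.77 Hz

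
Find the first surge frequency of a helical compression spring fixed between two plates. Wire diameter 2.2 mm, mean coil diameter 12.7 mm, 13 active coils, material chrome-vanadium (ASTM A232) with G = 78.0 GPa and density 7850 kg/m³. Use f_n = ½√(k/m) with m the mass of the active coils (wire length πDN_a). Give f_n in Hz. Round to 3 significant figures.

372 Hz

k = Gd⁴/(8D³N_a) = (78.0×10³)(2.2⁴)/(8·12.7³·13) = 8.5771 N/mm = 8577.1 N/m
Wire length L = πDN_a = π·12.7·13 = 518.68 mm
m = ρ·(πd²/4)·L = 7850 × 3.8013×10⁻⁶ m² × 0.51868 m = 0.015478 kg
f_n = ½√(k/m) = 0.5·√(8577.1/0.015478) = 0.5·√(5.5416e+05) = 372.21 Hz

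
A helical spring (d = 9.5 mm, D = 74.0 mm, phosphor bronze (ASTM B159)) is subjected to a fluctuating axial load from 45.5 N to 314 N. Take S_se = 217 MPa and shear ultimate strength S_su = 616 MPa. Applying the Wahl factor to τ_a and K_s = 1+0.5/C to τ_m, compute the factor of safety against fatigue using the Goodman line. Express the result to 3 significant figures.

C = D/d = 74.0/9.5 = 7.7895; K_W = (4C−1)/(4C−4)+0.615/C = 1.1894; K_s = 1+0.5/C = 1.0642
F_a = (F_max−F_min)/2 = 134.25 N; F_m = (F_max+F_min)/2 = 179.75 N
τ_a = K_W·8F_aD/(πd³) = 1.1894 × 29.506 = 35.095 MPa
τ_m = K_s·8F_mD/(πd³) = 1.0642 × 39.507 = 42.043 MPa
Goodman: 1/n_f = τ_a/S_se + τ_m/S_su = 35.095/217 + 42.043/616 = 0.16173 + 0.06825 = 0.22998
n_f = 1/0.22998 = 4.348

4.35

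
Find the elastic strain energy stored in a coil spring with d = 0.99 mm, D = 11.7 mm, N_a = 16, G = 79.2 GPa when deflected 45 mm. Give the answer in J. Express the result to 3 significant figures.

0.376 J

k = Gd⁴/(8D³N_a) = (79.2×10³)(0.99⁴)/(8·11.7³·16) = 0.37111 N/mm
U = ½kδ² = 0.5 × 0.37111 × 45² = 375.75 N·mm = 0.37575 J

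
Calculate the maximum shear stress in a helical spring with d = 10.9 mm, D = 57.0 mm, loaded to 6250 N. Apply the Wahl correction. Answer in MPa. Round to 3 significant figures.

Spring index C = D/d = 57.0/10.9 = 5.2294
K_W = (4C−1)/(4C−4) + 0.615/C = 19.917/16.917 + 0.1176 = 1.2949
τ₀ = 8FD/(πd³) = 8·6250·57.0/(π·10.9³) = 2.85e+06/4068.5 = 700.51 MPa
τ_max = K·τ₀ = 1.2949 × 700.51 = 907.12 MPa

907 MPa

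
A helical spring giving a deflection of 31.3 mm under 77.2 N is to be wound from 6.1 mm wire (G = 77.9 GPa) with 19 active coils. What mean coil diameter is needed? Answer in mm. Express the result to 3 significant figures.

Required rate k = F/δ = 77.2/31.3 = 2.4665 N/mm
D = (Gd⁴/(8N_a·k))^(1/3) = (77.9×10³·6.1⁴/(8·19·2.4665))^(1/3)
  = (287700)^(1/3) = 66.0156 mm

66.0 mm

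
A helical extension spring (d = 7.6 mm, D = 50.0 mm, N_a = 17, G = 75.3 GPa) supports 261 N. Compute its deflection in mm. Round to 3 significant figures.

k = Gd⁴/(8D³N_a) = (75.3×10³)(7.6⁴)/(8·50.0³·17) = 14.777 N/mm
δ = F/k = 261 / 14.777 = 17.662 mm

17.7 mm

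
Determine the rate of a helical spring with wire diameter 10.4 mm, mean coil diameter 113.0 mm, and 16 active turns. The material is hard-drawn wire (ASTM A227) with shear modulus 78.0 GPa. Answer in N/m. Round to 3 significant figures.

k = Gd⁴/(8D³N_a) = (78.0×10³ × 10.4⁴) / (8 × 113.0³ × 16)
  = 9.1249e+08 / 1.84691e+08 = 4.9406 N/mm = 4940.6 N/m

4940 N/m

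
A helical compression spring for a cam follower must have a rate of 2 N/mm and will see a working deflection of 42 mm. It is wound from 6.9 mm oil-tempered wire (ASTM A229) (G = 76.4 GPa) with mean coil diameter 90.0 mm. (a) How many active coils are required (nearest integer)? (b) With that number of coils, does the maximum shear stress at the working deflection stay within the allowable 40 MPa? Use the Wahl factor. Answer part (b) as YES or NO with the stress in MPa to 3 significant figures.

N_a = Gd⁴/(8D³k) = (76.4×10³)(6.9⁴)/(8·90.0³·2) = 14.85 → N_a = 15
Actual rate k = Gd⁴/(8D³·15) = 1.9796 N/mm
Working load F = kδ = 1.9796·42 = 83.144 N
C = 90.0/6.9 = 13.0435; K_W = (4C−1)/(4C−4)+0.615/C = 1.1094
τ_max = K_W·8FD/(πd³) = 1.1094·58.005 = 64.352 MPa
τ_max > 40 MPa → exceeds allowable

(a) 15 coils; (b) NO, τ_max = 64.4 MPa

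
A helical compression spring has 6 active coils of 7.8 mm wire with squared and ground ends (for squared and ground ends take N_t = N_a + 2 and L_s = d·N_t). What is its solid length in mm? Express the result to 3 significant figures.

62.4 mm

squared and ground ends: N_t = N_a + 2 = 6 + 2 = 8
L_s = d·N_t = 7.8 × 8 = 62.4 mm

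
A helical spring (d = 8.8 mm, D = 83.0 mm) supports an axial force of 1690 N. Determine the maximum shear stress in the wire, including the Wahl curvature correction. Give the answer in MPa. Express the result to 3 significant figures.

605 MPa

Spring index C = D/d = 83.0/8.8 = 9.4318
K_W = (4C−1)/(4C−4) + 0.615/C = 36.727/33.727 + 0.0652 = 1.1542
τ₀ = 8FD/(πd³) = 8·1690·83.0/(π·8.8³) = 1.12216e+06/2140.9 = 524.15 MPa
τ_max = K·τ₀ = 1.1542 × 524.15 = 604.95 MPa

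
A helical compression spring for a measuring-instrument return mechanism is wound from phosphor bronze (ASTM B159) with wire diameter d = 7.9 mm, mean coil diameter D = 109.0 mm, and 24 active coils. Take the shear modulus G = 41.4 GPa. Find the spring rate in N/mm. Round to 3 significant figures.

0.649 N/mm

k = Gd⁴/(8D³N_a) = (41.4×10³ × 7.9⁴) / (8 × 109.0³ × 24)
  = 1.61253e+08 / 2.48646e+08 = 0.64853 N/mm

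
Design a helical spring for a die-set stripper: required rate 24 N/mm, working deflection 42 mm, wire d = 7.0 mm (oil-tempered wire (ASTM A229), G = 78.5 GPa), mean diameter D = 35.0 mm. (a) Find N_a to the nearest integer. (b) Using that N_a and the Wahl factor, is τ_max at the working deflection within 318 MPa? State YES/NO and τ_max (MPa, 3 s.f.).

(a) 23 coils; (b) NO, τ_max = 342 MPa

N_a = Gd⁴/(8D³k) = (78.5×10³)(7.0⁴)/(8·35.0³·24) = 22.9 → N_a = 23
Actual rate k = Gd⁴/(8D³·23) = 23.891 N/mm
Working load F = kδ = 23.891·42 = 1003.4 N
C = 35.0/7.0 = 5.0000; K_W = (4C−1)/(4C−4)+0.615/C = 1.3105
τ_max = K_W·8FD/(πd³) = 1.3105·260.74 = 341.7 MPa
τ_max > 318 MPa → exceeds allowable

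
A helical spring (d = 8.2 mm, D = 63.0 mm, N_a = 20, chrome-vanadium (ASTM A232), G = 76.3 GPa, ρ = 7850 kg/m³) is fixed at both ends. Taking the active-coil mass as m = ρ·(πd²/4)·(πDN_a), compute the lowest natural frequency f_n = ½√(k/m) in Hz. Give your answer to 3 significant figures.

k = Gd⁴/(8D³N_a) = (76.3×10³)(8.2⁴)/(8·63.0³·20) = 8.6226 N/mm = 8622.6 N/m
Wire length L = πDN_a = π·63.0·20 = 3958.4 mm
m = ρ·(πd²/4)·L = 7850 × 52.81×10⁻⁶ m² × 3.9584 m = 1.641 kg
f_n = ½√(k/m) = 0.5·√(8622.6/1.641) = 0.5·√(5254.5) = 36.244 Hz

36.2 Hz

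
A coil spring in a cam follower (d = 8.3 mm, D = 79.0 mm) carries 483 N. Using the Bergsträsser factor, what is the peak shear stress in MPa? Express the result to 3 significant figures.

194 MPa

Spring index C = D/d = 79.0/8.3 = 9.5181
K_B = (4C+2)/(4C−3) = 40.072/35.072 = 1.1426
τ₀ = 8FD/(πd³) = 8·483·79.0/(π·8.3³) = 305256/1796.3 = 169.93 MPa
τ_max = K·τ₀ = 1.1426 × 169.93 = 194.16 MPa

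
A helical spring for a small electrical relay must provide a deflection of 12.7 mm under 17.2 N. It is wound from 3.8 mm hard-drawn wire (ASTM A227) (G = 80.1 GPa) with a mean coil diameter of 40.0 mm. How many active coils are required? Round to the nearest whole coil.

24

Required rate k = F/δ = 17.2/12.7 = 1.3543 N/mm
N_a = Gd⁴/(8D³k) = (80.1×10³ × 3.8⁴)/(8 × 40.0³ × 1.3543)
    = 1.67019e+07 / 693417 = 24.09 → 24 coils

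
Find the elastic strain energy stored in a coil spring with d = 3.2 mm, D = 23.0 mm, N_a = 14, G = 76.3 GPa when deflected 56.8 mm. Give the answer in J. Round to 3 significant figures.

k = Gd⁴/(8D³N_a) = (76.3×10³)(3.2⁴)/(8·23.0³·14) = 5.8711 N/mm
U = ½kδ² = 0.5 × 5.8711 × 56.8² = 9470.9 N·mm = 9.4709 J

9.47 J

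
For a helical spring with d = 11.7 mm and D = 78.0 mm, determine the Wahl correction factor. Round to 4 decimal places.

C = D/d = 78.0/11.7 = 6.6667
K_W = (4C−1)/(4C−4) + 0.615/C = 25.667/22.667 + 0.0922 = 1.2246

1.2246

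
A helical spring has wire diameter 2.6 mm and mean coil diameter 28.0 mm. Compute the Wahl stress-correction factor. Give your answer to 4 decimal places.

C = D/d = 28.0/2.6 = 10.7692
K_W = (4C−1)/(4C−4) + 0.615/C = 42.077/39.077 + 0.0571 = 1.1339

1.1339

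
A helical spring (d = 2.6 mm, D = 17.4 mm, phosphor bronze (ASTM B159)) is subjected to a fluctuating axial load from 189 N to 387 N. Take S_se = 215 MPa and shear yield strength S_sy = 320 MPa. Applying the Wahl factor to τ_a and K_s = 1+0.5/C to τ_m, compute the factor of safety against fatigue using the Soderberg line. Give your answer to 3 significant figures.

0.259

C = D/d = 17.4/2.6 = 6.6923; K_W = (4C−1)/(4C−4)+0.615/C = 1.2237; K_s = 1+0.5/C = 1.0747
F_a = (F_max−F_min)/2 = 99 N; F_m = (F_max+F_min)/2 = 288 N
τ_a = K_W·8F_aD/(πd³) = 1.2237 × 249.58 = 305.4 MPa
τ_m = K_s·8F_mD/(πd³) = 1.0747 × 726.04 = 780.29 MPa
Soderberg: 1/n_f = τ_a/S_se + τ_m/S_sy = 305.4/215 + 780.29/320 = 1.42045 + 2.43840 = 3.8588
n_f = 1/3.8588 = 0.2591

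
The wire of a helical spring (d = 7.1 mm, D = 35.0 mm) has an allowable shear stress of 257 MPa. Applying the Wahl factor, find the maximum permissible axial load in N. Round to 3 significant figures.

C = D/d = 35.0/7.1 = 4.9296
K_W = (4C−1)/(4C−4) + 0.615/C = 18.718/15.718 + 0.1248 = 1.3156
τ_max = K·8FD/(πd³) → F_max = τ_allow·πd³/(8DK)
F_max = 257·π·7.1³/(8·35.0·1.3156) = 2.8897e+05/368.37 = 784.46 N

784 N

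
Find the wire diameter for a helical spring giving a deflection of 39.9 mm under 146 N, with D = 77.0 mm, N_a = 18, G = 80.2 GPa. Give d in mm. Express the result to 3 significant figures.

Required rate k = F/δ = 146/39.9 = 3.6591 N/mm
d = (8D³N_a·k / G)^(1/4) = (8·77.0³·18·3.6591 / (80.2×10³))^0.25
  = (2999.4)^0.25 = 7.4005 mm

7.40 mm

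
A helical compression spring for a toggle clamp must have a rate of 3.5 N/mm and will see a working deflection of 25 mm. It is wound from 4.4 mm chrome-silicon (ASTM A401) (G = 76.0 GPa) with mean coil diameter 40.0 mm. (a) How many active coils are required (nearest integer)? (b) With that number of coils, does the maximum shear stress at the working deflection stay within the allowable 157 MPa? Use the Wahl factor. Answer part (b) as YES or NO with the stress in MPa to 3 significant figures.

(a) 16 coils; (b) YES, τ_max = 121 MPa

N_a = Gd⁴/(8D³k) = (76.0×10³)(4.4⁴)/(8·40.0³·3.5) = 15.9 → N_a = 16
Actual rate k = Gd⁴/(8D³·16) = 3.4772 N/mm
Working load F = kδ = 3.4772·25 = 86.931 N
C = 40.0/4.4 = 9.0909; K_W = (4C−1)/(4C−4)+0.615/C = 1.1603
τ_max = K_W·8FD/(πd³) = 1.1603·103.95 = 120.62 MPa
τ_max ≤ 157 MPa → acceptable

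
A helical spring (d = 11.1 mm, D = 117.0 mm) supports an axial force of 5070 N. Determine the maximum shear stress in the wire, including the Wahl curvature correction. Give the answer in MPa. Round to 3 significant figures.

1260 MPa

Spring index C = D/d = 117.0/11.1 = 10.5405
K_W = (4C−1)/(4C−4) + 0.615/C = 41.162/38.162 + 0.0583 = 1.1370
τ₀ = 8FD/(πd³) = 8·5070·117.0/(π·11.1³) = 4.74552e+06/4296.5 = 1104.5 MPa
τ_max = K·τ₀ = 1.1370 × 1104.5 = 1255.8 MPa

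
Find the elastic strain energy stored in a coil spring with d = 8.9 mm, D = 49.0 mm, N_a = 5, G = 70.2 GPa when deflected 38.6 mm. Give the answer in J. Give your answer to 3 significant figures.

69.7 J

k = Gd⁴/(8D³N_a) = (70.2×10³)(8.9⁴)/(8·49.0³·5) = 93.594 N/mm
U = ½kδ² = 0.5 × 93.594 × 38.6² = 69726 N·mm = 69.726 J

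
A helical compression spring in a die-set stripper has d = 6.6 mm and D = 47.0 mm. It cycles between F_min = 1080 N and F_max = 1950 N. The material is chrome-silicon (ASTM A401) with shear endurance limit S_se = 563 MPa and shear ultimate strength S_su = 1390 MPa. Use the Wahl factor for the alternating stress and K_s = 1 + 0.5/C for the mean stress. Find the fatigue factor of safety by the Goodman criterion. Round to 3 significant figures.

1.14

C = D/d = 47.0/6.6 = 7.1212; K_W = (4C−1)/(4C−4)+0.615/C = 1.2089; K_s = 1+0.5/C = 1.0702
F_a = (F_max−F_min)/2 = 435 N; F_m = (F_max+F_min)/2 = 1515 N
τ_a = K_W·8F_aD/(πd³) = 1.2089 × 181.09 = 218.92 MPa
τ_m = K_s·8F_mD/(πd³) = 1.0702 × 630.69 = 674.98 MPa
Goodman: 1/n_f = τ_a/S_se + τ_m/S_su = 218.92/563 + 674.98/1390 = 0.38884 + 0.48559 = 0.87444
n_f = 1/0.87444 = 1.144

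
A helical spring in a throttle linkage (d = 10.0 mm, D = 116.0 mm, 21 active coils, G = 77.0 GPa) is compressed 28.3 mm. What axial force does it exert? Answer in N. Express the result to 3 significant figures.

k = Gd⁴/(8D³N_a) = (77.0×10³)(10.0⁴)/(8·116.0³·21) = 2.9363 N/mm
F = k·δ = 2.9363 × 28.3 = 83.099 N

83.1 N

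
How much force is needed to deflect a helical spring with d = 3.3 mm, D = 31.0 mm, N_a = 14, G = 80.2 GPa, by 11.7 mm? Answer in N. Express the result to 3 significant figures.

33.4 N

k = Gd⁴/(8D³N_a) = (80.2×10³)(3.3⁴)/(8·31.0³·14) = 2.8505 N/mm
F = k·δ = 2.8505 × 11.7 = 33.351 N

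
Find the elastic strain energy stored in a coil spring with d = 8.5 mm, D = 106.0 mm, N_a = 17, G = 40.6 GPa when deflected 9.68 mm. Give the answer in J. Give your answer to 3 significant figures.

0.0613 J

k = Gd⁴/(8D³N_a) = (40.6×10³)(8.5⁴)/(8·106.0³·17) = 1.3084 N/mm
U = ½kδ² = 0.5 × 1.3084 × 9.68² = 61.301 N·mm = 0.061301 J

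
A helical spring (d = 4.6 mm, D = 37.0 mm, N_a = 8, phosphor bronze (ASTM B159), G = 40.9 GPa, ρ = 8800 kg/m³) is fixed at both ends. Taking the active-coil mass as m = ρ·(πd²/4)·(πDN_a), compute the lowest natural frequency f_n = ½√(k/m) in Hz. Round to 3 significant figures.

k = Gd⁴/(8D³N_a) = (40.9×10³)(4.6⁴)/(8·37.0³·8) = 5.649 N/mm = 5649 N/m
Wire length L = πDN_a = π·37.0·8 = 929.91 mm
m = ρ·(πd²/4)·L = 8800 × 16.619×10⁻⁶ m² × 0.92991 m = 0.136 kg
f_n = ½√(k/m) = 0.5·√(5649/0.136) = 0.5·√(41537) = 101.9 Hz

102 Hz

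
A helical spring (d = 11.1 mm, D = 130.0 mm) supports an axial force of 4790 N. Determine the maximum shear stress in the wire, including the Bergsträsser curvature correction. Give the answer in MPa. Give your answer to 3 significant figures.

1290 MPa

Spring index C = D/d = 130.0/11.1 = 11.7117
K_B = (4C+2)/(4C−3) = 48.847/43.847 = 1.1140
τ₀ = 8FD/(πd³) = 8·4790·130.0/(π·11.1³) = 4.9816e+06/4296.5 = 1159.4 MPa
τ_max = K·τ₀ = 1.1140 × 1159.4 = 1291.7 MPa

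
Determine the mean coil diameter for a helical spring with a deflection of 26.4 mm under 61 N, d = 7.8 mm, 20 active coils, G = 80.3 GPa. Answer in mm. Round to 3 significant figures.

Required rate k = F/δ = 61/26.4 = 2.3106 N/mm
D = (Gd⁴/(8N_a·k))^(1/3) = (80.3×10³·7.8⁴/(8·20·2.3106))^(1/3)
  = (803985)^(1/3) = 92.9857 mm

93.0 mm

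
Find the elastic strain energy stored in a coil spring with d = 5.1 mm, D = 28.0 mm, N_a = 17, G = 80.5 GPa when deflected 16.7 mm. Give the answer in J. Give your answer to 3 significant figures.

k = Gd⁴/(8D³N_a) = (80.5×10³)(5.1⁴)/(8·28.0³·17) = 18.242 N/mm
U = ½kδ² = 0.5 × 18.242 × 16.7² = 2543.7 N·mm = 2.5437 J

2.54 J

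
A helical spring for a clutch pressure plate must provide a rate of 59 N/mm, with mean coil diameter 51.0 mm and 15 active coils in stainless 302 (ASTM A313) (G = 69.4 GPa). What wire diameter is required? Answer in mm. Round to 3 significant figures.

10.8 mm

d = (8D³N_a·k / G)^(1/4) = (8·51.0³·15·59 / (69.4×10³))^0.25
  = (13533)^0.25 = 10.7856 mm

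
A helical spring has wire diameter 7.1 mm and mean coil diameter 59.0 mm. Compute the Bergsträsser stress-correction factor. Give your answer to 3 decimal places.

C = D/d = 59.0/7.1 = 8.3099
K_B = (4C+2)/(4C−3) = 35.239/30.239 = 1.1653

1.165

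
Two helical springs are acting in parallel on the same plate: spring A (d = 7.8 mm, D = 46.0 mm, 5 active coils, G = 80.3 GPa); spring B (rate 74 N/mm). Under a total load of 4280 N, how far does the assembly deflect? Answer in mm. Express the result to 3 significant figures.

k_A = Gd⁴/(8D³N_a) = (80.3×10³)(7.8⁴)/(8·46.0³·5) = 76.341 N/mm
Parallel: k_eq = 76.341 + 74 = 150.34 N/mm
δ = F/k_eq = 4280/150.34 = 28.469 mm

28.5 mm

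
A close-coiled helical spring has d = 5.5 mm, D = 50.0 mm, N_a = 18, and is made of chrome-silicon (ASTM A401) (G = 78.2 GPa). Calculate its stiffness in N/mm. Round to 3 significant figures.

3.98 N/mm

k = Gd⁴/(8D³N_a) = (78.2×10³ × 5.5⁴) / (8 × 50.0³ × 18)
  = 7.15579e+07 / 1.8e+07 = 3.9754 N/mm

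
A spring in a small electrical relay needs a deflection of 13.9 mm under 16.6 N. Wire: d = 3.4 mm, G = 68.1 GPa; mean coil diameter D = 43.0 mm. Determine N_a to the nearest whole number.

12

Required rate k = F/δ = 16.6/13.9 = 1.1942 N/mm
N_a = Gd⁴/(8D³k) = (68.1×10³ × 3.4⁴)/(8 × 43.0³ × 1.1942)
    = 9.10045e+06 / 759606 = 11.98 → 12 coils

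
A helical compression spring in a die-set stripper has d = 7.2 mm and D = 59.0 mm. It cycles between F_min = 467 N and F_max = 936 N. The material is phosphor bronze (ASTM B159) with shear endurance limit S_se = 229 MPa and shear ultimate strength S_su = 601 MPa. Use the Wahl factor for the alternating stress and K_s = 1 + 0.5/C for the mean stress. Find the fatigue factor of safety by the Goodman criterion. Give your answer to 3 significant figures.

1.02

C = D/d = 59.0/7.2 = 8.1944; K_W = (4C−1)/(4C−4)+0.615/C = 1.1793; K_s = 1+0.5/C = 1.0610
F_a = (F_max−F_min)/2 = 234.5 N; F_m = (F_max+F_min)/2 = 701.5 N
τ_a = K_W·8F_aD/(πd³) = 1.1793 × 94.392 = 111.32 MPa
τ_m = K_s·8F_mD/(πd³) = 1.0610 × 282.37 = 299.6 MPa
Goodman: 1/n_f = τ_a/S_se + τ_m/S_su = 111.32/229 + 299.6/601 = 0.48610 + 0.49851 = 0.98461
n_f = 1/0.98461 = 1.016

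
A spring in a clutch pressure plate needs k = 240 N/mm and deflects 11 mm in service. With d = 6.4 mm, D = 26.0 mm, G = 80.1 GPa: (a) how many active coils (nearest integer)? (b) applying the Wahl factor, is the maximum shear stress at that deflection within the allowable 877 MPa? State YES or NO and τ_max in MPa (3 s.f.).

(a) 4 coils; (b) NO, τ_max = 927 MPa

N_a = Gd⁴/(8D³k) = (80.1×10³)(6.4⁴)/(8·26.0³·240) = 3.982 → N_a = 4
Actual rate k = Gd⁴/(8D³·4) = 238.94 N/mm
Working load F = kδ = 238.94·11 = 2628.3 N
C = 26.0/6.4 = 4.0625; K_W = (4C−1)/(4C−4)+0.615/C = 1.3963
τ_max = K_W·8FD/(πd³) = 1.3963·663.82 = 926.88 MPa
τ_max > 877 MPa → exceeds allowable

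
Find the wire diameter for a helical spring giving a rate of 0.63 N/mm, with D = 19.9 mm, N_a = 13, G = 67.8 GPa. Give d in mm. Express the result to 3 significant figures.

d = (8D³N_a·k / G)^(1/4) = (8·19.9³·13·0.63 / (67.8×10³))^0.25
  = (7.6156)^0.25 = 1.6612 mm

1.66 mm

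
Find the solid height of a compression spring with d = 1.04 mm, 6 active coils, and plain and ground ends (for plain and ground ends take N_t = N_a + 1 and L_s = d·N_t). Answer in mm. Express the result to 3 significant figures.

plain and ground ends: N_t = N_a + 1 = 6 + 1 = 7
L_s = d·N_t = 1.04 × 7 = 7.28 mm

7.28 mm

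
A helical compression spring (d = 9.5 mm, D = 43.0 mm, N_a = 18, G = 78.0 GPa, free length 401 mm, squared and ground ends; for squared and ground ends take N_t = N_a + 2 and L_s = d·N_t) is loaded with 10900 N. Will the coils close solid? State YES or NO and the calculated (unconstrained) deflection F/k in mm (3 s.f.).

k = Gd⁴/(8D³N_a) = (78.0×10³)(9.5⁴)/(8·43.0³·18) = 55.491 N/mm
N_t = 20; L_s = 9.5·20 = 190 mm; δ_solid = L₀ − L_s = 401 − 190 = 211 mm
δ = F/k = 10900/55.491 = 196.43 mm
δ < δ_solid → spring does not go solid

NO, δ = 196 mm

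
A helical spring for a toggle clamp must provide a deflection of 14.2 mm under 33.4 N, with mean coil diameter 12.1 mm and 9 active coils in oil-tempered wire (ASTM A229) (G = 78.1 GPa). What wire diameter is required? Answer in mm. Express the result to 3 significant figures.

1.40 mm

Required rate k = F/δ = 33.4/14.2 = 2.3521 N/mm
d = (8D³N_a·k / G)^(1/4) = (8·12.1³·9·2.3521 / (78.1×10³))^0.25
  = (3.8415)^0.25 = 1.4000 mm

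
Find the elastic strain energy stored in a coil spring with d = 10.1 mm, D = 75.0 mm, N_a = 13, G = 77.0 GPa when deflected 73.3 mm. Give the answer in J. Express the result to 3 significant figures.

49.1 J

k = Gd⁴/(8D³N_a) = (77.0×10³)(10.1⁴)/(8·75.0³·13) = 18.262 N/mm
U = ½kδ² = 0.5 × 18.262 × 73.3² = 49061 N·mm = 49.061 J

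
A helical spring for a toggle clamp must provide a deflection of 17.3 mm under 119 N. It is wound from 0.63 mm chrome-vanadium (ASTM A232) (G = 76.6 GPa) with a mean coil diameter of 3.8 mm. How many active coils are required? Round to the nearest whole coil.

Required rate k = F/δ = 119/17.3 = 6.8786 N/mm
N_a = Gd⁴/(8D³k) = (76.6×10³ × 0.63⁴)/(8 × 3.8³ × 6.8786)
    = 12066.8 / 3019.55 = 3.996 → 4 coils

4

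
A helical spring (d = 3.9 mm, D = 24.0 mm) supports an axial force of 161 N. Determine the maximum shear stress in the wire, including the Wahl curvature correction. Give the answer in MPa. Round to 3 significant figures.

Spring index C = D/d = 24.0/3.9 = 6.1538
K_W = (4C−1)/(4C−4) + 0.615/C = 23.615/20.615 + 0.0999 = 1.2455
τ₀ = 8FD/(πd³) = 8·161·24.0/(π·3.9³) = 30912/186.36 = 165.88 MPa
τ_max = K·τ₀ = 1.2455 × 165.88 = 206.59 MPa

207 MPa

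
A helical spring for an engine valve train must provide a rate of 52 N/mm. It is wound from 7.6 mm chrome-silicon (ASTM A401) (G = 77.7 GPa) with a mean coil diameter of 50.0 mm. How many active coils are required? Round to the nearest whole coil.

5

N_a = Gd⁴/(8D³k) = (77.7×10³ × 7.6⁴)/(8 × 50.0³ × 52)
    = 2.59224e+08 / 5.2e+07 = 4.985 → 5 coils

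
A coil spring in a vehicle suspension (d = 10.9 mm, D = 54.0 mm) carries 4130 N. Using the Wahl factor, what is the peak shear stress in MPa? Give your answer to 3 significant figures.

Spring index C = D/d = 54.0/10.9 = 4.9541
K_W = (4C−1)/(4C−4) + 0.615/C = 18.817/15.817 + 0.1241 = 1.3138
τ₀ = 8FD/(πd³) = 8·4130·54.0/(π·10.9³) = 1.78416e+06/4068.5 = 438.54 MPa
τ_max = K·τ₀ = 1.3138 × 438.54 = 576.15 MPa

576 MPa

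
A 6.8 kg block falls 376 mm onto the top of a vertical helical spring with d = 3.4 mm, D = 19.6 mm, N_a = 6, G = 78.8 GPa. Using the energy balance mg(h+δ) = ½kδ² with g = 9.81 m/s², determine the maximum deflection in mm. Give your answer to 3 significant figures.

k = Gd⁴/(8D³N_a) = (78.8×10³)(3.4⁴)/(8·19.6³·6) = 29.136 N/mm
W = mg = 6.8 × 9.81 = 66.708 N
½kδ² − Wδ − Wh = 0 → δ = (W + √(W² + 2kWh))/k
δ = (66.708 + √(4450 + 1.4616e+06))/29.136 = (66.708 + 1210.8)/29.136 = 43.846 mm

43.8 mm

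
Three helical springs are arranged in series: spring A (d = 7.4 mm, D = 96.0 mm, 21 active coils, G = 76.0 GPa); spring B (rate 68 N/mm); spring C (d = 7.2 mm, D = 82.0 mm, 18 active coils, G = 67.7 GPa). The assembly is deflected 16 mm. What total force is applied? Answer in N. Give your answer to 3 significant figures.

k_A = Gd⁴/(8D³N_a) = (76.0×10³)(7.4⁴)/(8·96.0³·21) = 1.5333 N/mm
k_C = Gd⁴/(8D³N_a) = (67.7×10³)(7.2⁴)/(8·82.0³·18) = 2.2915 N/mm
Series: 1/k_eq = 1/1.5333 + 1/68 + 1/2.2915 = 1.1033; k_eq = 0.90636 N/mm
F = k_eq·δ = 0.90636·16 = 14.502 N

14.5 N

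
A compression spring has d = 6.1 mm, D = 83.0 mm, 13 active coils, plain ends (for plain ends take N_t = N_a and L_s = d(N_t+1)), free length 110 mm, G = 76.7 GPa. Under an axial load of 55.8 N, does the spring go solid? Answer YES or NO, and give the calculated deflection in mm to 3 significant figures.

YES, δ = 31.2 mm

k = Gd⁴/(8D³N_a) = (76.7×10³)(6.1⁴)/(8·83.0³·13) = 1.7859 N/mm
N_t = 13; L_s = 6.1·14 = 85.4 mm; δ_solid = L₀ − L_s = 110 − 85.4 = 24.6 mm
δ = F/k = 55.8/1.7859 = 31.245 mm
δ ≥ δ_solid → spring goes solid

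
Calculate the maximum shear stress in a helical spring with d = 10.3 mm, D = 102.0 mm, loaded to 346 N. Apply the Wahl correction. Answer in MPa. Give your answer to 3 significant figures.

94.3 MPa

Spring index C = D/d = 102.0/10.3 = 9.9029
K_W = (4C−1)/(4C−4) + 0.615/C = 38.612/35.612 + 0.0621 = 1.1463
τ₀ = 8FD/(πd³) = 8·346·102.0/(π·10.3³) = 282336/3432.9 = 82.244 MPa
τ_max = K·τ₀ = 1.1463 × 82.244 = 94.28 MPa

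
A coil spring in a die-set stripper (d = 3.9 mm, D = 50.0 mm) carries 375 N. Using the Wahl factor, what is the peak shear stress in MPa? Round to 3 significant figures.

895 MPa

Spring index C = D/d = 50.0/3.9 = 12.8205
K_W = (4C−1)/(4C−4) + 0.615/C = 50.282/47.282 + 0.0480 = 1.1114
τ₀ = 8FD/(πd³) = 8·375·50.0/(π·3.9³) = 150000/186.36 = 804.91 MPa
τ_max = K·τ₀ = 1.1114 × 804.91 = 894.59 MPa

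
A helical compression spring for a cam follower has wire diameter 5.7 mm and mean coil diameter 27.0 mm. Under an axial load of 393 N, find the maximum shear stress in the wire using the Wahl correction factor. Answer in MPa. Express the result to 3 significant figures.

194 MPa

Spring index C = D/d = 27.0/5.7 = 4.7368
K_W = (4C−1)/(4C−4) + 0.615/C = 17.947/14.947 + 0.1298 = 1.3305
τ₀ = 8FD/(πd³) = 8·393·27.0/(π·5.7³) = 84888/581.8 = 145.91 MPa
τ_max = K·τ₀ = 1.3305 × 145.91 = 194.13 MPa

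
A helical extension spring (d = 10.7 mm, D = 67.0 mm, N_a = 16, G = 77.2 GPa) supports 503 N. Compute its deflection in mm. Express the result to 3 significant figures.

19.1 mm

k = Gd⁴/(8D³N_a) = (77.2×10³)(10.7⁴)/(8·67.0³·16) = 26.286 N/mm
δ = F/k = 503 / 26.286 = 19.136 mm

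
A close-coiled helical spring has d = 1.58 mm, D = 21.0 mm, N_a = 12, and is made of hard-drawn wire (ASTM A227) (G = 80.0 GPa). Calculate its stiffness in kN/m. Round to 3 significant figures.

0.561 kN/m

k = Gd⁴/(8D³N_a) = (80.0×10³ × 1.58⁴) / (8 × 21.0³ × 12)
  = 498561 / 889056 = 0.56078 N/mm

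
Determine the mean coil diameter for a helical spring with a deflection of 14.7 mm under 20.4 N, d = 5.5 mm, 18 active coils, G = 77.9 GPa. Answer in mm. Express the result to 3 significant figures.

70.9 mm

Required rate k = F/δ = 20.4/14.7 = 1.3878 N/mm
D = (Gd⁴/(8N_a·k))^(1/3) = (77.9×10³·5.5⁴/(8·18·1.3878))^(1/3)
  = (356708)^(1/3) = 70.9204 mm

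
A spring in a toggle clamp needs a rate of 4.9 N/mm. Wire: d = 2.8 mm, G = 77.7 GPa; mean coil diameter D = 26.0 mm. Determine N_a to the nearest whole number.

7

N_a = Gd⁴/(8D³k) = (77.7×10³ × 2.8⁴)/(8 × 26.0³ × 4.9)
    = 4.77588e+06 / 688979 = 6.932 → 7 coils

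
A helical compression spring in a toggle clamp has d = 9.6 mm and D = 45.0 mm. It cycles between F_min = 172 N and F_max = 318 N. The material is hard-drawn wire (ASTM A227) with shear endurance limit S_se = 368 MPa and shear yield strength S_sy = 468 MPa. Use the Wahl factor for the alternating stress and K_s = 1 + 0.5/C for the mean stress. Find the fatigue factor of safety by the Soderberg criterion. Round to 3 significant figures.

9.15

C = D/d = 45.0/9.6 = 4.6875; K_W = (4C−1)/(4C−4)+0.615/C = 1.3346; K_s = 1+0.5/C = 1.1067
F_a = (F_max−F_min)/2 = 73 N; F_m = (F_max+F_min)/2 = 245 N
τ_a = K_W·8F_aD/(πd³) = 1.3346 × 9.455 = 12.619 MPa
τ_m = K_s·8F_mD/(πd³) = 1.1067 × 31.733 = 35.117 MPa
Soderberg: 1/n_f = τ_a/S_se + τ_m/S_sy = 12.619/368 + 35.117/468 = 0.03429 + 0.07504 = 0.10933
n_f = 1/0.10933 = 9.147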